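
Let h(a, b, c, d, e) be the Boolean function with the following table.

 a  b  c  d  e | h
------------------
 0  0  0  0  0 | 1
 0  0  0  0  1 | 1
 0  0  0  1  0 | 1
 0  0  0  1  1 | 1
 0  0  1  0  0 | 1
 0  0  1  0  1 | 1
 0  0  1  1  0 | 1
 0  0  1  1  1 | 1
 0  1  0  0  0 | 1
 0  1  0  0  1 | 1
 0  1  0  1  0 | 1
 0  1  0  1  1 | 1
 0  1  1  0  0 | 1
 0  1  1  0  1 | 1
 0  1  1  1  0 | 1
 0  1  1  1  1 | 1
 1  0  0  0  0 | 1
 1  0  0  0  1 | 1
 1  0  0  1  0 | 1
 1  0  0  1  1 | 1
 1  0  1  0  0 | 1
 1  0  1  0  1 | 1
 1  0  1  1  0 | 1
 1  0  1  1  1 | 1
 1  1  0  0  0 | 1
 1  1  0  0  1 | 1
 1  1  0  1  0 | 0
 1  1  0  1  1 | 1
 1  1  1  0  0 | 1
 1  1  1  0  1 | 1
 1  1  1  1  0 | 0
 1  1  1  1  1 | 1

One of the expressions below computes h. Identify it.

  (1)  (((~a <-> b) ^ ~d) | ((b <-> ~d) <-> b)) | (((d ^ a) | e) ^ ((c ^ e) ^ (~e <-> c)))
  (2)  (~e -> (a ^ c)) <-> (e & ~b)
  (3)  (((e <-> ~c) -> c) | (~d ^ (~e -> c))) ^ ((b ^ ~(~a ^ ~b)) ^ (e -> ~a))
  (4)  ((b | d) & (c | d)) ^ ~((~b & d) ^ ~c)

(2): at (0,0,1,0,0) it gives 0, but h = 1 — eliminated.
(3): at (0,0,0,0,1) it gives 0, but h = 1 — eliminated.
(4): at (0,0,0,0,0) it gives 0, but h = 1 — eliminated.
That leaves (1). Evaluating it on every row reproduces the table of h exactly.

1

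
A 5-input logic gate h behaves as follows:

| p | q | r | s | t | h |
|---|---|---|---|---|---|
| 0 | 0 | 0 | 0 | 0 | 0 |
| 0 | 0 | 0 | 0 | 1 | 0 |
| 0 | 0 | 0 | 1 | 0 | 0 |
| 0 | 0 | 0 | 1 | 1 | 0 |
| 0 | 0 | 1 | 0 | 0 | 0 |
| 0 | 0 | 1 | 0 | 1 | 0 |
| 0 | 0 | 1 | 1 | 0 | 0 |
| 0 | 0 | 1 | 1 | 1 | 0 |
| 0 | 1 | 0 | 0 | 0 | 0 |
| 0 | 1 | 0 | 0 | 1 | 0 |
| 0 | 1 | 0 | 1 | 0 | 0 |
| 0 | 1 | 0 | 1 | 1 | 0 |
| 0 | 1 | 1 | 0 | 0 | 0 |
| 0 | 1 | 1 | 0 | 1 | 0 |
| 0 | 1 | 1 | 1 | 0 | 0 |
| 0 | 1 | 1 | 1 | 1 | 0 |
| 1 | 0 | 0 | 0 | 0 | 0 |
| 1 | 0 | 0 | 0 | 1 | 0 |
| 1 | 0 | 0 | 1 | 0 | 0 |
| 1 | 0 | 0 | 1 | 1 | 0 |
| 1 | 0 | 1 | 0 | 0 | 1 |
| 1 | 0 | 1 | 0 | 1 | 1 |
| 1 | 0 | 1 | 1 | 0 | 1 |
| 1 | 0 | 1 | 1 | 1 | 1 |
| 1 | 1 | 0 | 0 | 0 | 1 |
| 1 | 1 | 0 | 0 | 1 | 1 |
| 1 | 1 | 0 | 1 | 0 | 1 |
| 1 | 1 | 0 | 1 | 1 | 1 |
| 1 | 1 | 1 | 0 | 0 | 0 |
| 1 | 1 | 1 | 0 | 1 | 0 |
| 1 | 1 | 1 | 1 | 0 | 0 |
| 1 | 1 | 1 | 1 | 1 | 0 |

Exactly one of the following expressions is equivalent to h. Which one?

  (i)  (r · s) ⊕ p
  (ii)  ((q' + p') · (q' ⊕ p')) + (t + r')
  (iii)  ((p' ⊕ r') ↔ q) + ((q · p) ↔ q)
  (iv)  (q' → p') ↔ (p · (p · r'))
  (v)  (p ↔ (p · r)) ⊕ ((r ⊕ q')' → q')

iv

(i): at (0,0,1,1,0) it gives 1, but h = 0 — eliminated.
(ii): at (0,0,0,0,0) it gives 1, but h = 0 — eliminated.
(iii): at (0,0,0,0,0) it gives 1, but h = 0 — eliminated.
(v): at (0,1,0,0,0) it gives 1, but h = 0 — eliminated.
That leaves (iv). Evaluating it on every row reproduces the table of h exactly.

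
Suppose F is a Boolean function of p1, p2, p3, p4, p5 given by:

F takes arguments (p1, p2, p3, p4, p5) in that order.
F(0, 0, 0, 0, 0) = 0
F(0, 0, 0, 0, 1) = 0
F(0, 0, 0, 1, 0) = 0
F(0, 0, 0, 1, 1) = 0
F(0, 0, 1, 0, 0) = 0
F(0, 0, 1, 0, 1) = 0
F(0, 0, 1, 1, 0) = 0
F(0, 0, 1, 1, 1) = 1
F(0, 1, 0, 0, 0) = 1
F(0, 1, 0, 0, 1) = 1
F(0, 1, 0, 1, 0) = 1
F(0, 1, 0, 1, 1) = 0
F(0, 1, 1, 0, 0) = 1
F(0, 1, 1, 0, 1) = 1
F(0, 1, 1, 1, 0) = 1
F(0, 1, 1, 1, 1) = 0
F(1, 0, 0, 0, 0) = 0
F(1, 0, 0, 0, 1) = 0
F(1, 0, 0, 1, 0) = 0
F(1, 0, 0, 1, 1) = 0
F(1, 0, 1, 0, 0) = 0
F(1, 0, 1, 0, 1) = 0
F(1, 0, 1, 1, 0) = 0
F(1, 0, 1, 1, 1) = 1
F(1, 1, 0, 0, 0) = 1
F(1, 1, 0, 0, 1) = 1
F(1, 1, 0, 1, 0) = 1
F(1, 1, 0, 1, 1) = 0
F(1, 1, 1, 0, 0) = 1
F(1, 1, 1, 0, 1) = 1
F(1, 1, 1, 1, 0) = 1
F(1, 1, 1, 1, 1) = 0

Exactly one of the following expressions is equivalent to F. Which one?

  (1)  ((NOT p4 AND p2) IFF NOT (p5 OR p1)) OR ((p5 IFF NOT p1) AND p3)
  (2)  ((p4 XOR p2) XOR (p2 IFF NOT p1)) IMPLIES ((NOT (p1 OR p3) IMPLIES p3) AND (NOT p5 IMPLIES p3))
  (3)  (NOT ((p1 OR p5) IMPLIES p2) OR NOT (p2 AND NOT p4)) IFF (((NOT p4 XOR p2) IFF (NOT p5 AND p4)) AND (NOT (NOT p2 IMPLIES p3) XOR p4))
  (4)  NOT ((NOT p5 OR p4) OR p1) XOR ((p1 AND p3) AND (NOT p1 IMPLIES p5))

(1): at (0,0,0,0,1) it gives 1, but F = 0 — eliminated.
(2): at (0,0,0,0,0) it gives 1, but F = 0 — eliminated.
(4): at (0,0,0,0,1) it gives 1, but F = 0 — eliminated.
That leaves (3). Evaluating it on every row reproduces the table of F exactly.

3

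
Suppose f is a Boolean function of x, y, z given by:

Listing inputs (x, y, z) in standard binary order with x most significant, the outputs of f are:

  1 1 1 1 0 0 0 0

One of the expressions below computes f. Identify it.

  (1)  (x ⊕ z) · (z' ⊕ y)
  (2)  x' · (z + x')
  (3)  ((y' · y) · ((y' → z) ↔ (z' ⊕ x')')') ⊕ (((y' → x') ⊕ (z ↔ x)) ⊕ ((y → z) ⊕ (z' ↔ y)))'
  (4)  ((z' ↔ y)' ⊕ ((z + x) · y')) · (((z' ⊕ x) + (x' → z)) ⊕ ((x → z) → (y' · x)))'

(1) fails at (0,0,0): the formula yields 0, f is 1.
(3) fails at (0,0,0): the formula yields 0, f is 1.
(4) fails at (0,0,0): the formula yields 0, f is 1.
That leaves (2). Evaluating it on every row reproduces the table of f exactly.

2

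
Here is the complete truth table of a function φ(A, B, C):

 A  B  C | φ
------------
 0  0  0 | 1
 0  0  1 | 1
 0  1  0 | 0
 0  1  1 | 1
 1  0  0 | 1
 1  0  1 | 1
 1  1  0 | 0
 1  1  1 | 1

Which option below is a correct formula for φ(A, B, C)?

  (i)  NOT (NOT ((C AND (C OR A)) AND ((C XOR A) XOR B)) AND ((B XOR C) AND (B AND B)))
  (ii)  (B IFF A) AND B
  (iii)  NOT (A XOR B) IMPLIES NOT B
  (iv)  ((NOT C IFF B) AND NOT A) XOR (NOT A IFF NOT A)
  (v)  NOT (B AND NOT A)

i

(ii) fails at (0,0,0): the formula yields 0, φ is 1.
(iii) fails at (0,1,0): the formula yields 1, φ is 0.
(iv) fails at (0,0,1): the formula yields 0, φ is 1.
(v) fails at (0,1,1): the formula yields 0, φ is 1.
That leaves (i). Evaluating it on every row reproduces the table of φ exactly.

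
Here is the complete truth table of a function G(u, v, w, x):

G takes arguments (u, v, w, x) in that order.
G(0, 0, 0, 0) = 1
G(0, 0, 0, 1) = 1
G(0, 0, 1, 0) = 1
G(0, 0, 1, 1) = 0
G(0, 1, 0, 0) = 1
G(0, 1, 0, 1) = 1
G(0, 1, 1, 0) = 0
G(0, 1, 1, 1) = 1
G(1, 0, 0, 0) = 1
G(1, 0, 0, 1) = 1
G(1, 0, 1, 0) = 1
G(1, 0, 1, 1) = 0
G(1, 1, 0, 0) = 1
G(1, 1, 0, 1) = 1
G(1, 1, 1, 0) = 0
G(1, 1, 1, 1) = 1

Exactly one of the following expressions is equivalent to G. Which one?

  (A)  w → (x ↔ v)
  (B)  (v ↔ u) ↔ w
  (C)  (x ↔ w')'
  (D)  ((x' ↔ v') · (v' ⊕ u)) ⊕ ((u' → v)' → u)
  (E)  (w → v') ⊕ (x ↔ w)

A

(B): at (0,0,0,0) it gives 0, but G = 1 — eliminated.
(C): at (0,0,0,1) it gives 0, but G = 1 — eliminated.
(D): at (0,0,0,1) it gives 0, but G = 1 — eliminated.
(E): at (0,0,0,0) it gives 0, but G = 1 — eliminated.
That leaves (A). Evaluating it on every row reproduces the table of G exactly.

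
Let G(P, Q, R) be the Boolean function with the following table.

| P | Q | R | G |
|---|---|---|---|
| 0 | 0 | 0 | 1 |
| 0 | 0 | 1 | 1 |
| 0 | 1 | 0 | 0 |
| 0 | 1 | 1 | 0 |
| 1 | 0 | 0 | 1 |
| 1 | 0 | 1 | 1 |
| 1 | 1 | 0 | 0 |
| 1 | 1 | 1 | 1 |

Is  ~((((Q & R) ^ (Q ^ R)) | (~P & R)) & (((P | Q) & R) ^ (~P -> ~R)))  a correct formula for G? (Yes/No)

Evaluate ~((((Q & R) ^ (Q ^ R)) | (~P & R)) & (((P | Q) & R) ^ (~P -> ~R))) on each row and compare to G:
  P=0, Q=0, R=0: formula gives 1, G = 1 ✓
  P=0, Q=0, R=1: formula gives 1, G = 1 ✓
  P=0, Q=1, R=0: formula gives 0, G = 0 ✓
  P=0, Q=1, R=1: formula gives 0, G = 0 ✓
  P=1, Q=0, R=0: formula gives 1, G = 1 ✓
  … (the remaining 3 rows also agree.)
Every row agrees, so the formula is equivalent.

Yes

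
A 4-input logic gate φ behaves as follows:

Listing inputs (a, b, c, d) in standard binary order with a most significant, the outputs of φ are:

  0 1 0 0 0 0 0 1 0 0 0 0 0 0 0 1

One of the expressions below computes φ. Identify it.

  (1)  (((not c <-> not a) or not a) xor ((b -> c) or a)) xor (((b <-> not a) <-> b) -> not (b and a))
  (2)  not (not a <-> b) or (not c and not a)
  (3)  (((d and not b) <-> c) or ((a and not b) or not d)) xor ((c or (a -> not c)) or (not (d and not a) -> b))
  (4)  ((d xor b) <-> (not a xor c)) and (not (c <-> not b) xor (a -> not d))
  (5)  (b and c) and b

3

(1) fails at (0,0,0,0): the formula yields 1, φ is 0.
(2) fails at (0,0,0,0): the formula yields 1, φ is 0.
(4) fails at (0,0,0,1): the formula yields 0, φ is 1.
(5) fails at (0,0,0,1): the formula yields 0, φ is 1.
(3) is the remaining candidate, and it agrees with φ on all 16 inputs.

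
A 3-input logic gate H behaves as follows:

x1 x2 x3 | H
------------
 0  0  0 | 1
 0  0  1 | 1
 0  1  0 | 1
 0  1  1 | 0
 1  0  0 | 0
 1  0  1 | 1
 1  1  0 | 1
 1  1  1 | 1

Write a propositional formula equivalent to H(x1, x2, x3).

H(x1, x2, x3) = not (((not x1 and x2) and x3) or ((x1 and not x2) and not x3))

The 0-rows are (0,1,1), (1,0,0). Take each as a conjunction (¬x1·x2·x3, x1·¬x2·¬x3), form their disjunction, and complement — that gives a formula that is 1 everywhere H is.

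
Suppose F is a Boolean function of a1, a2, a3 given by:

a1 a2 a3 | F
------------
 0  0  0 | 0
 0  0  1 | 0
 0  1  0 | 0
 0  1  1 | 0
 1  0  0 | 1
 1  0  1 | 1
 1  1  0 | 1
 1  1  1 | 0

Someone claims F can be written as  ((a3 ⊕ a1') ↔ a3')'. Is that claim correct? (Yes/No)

No

Evaluate ((a3 ⊕ a1') ↔ a3')' on each row and compare to F:
  a1=0, a2=0, a3=0: formula gives 0, F = 0 ✓
  a1=0, a2=0, a3=1: formula gives 0, F = 0 ✓
  a1=0, a2=1, a3=0: formula gives 0, F = 0 ✓
  a1=0, a2=1, a3=1: formula gives 0, F = 0 ✓
  a1=1, a2=0, a3=0: formula gives 1, F = 1 ✓
  …
  a1=1, a2=1, a3=1: formula gives 1, but F = 0 ✗
A single disagreement suffices: at (1,1,1) they differ, so the formula does not compute F.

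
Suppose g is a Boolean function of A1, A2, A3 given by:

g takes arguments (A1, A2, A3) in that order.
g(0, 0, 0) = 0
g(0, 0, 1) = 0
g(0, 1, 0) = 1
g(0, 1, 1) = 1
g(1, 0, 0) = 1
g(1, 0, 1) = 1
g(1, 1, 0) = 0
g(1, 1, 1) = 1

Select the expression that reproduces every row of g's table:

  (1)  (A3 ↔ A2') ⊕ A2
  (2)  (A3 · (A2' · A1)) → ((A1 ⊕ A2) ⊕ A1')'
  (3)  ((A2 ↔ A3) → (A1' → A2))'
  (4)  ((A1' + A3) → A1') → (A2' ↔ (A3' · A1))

4

(1) fails at (0,0,1): the formula yields 1, g is 0.
(2) fails at (0,0,0): the formula yields 1, g is 0.
(3) fails at (0,0,0): the formula yields 1, g is 0.
Only (4) survives; checking it on all 8 rows confirms it matches g.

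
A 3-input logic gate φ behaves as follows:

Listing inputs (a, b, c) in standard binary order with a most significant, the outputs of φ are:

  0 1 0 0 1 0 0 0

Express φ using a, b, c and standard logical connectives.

φ(a, b, c) = ((¬a ∧ ¬b) ∧ c) ∨ ((a ∧ ¬b) ∧ ¬c)

Collect the rows where φ=1 — (0,0,1), (1,0,0) — and write one minterm per row: ¬a·¬b·c, a·¬b·¬c. Their union (logical OR) reproduces the table exactly.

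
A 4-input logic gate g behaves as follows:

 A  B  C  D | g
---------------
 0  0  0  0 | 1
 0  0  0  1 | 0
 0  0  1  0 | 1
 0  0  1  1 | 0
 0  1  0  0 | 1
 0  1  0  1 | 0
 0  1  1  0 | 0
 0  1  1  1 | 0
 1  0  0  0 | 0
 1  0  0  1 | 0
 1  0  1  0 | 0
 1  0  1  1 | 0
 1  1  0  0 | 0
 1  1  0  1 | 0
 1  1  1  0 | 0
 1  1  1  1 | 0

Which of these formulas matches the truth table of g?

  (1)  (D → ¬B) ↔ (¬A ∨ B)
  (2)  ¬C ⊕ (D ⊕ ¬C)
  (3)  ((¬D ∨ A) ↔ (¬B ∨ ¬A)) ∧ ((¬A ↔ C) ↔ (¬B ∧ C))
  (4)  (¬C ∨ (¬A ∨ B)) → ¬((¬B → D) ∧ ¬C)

3

(1) disagrees with g on (0,0,0,1) (formula → 1, table → 0); rule it out.
(2) disagrees with g on (0,0,0,0) (formula → 0, table → 1); rule it out.
(4) disagrees with g on (0,0,1,1) (formula → 1, table → 0); rule it out.
(3) is the remaining candidate, and it agrees with g on all 16 inputs.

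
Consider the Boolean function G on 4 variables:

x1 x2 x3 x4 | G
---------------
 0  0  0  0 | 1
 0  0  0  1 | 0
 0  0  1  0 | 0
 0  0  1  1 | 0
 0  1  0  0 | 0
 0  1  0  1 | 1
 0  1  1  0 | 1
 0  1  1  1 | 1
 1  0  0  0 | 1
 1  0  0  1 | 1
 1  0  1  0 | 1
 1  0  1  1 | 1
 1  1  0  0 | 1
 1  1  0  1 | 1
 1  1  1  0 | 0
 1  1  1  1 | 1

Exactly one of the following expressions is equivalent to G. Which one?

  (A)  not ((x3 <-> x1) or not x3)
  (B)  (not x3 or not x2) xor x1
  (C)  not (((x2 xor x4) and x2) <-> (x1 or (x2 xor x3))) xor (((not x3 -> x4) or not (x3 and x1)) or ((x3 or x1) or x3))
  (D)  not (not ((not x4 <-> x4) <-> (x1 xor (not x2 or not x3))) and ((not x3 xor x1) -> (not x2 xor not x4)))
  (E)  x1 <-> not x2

(A) fails at (0,0,0,0): the formula yields 0, G is 1.
(B) fails at (0,0,0,1): the formula yields 1, G is 0.
(C) fails at (0,0,0,1): the formula yields 1, G is 0.
(E) fails at (0,0,0,0): the formula yields 0, G is 1.
(D) is the remaining candidate, and it agrees with G on all 16 inputs.

D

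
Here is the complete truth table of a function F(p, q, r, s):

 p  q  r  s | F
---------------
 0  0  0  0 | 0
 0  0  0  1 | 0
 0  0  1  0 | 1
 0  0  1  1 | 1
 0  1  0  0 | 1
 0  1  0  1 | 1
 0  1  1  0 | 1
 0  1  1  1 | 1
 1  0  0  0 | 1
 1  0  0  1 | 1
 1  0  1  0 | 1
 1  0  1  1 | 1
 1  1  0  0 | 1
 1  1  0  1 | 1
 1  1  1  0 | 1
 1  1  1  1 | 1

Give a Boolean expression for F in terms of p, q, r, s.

The 0-rows are (0,0,0,0), (0,0,0,1). Take each as a conjunction (¬p·¬q·¬r·¬s, ¬p·¬q·¬r·s), form their disjunction, and complement — that gives a formula that is 1 everywhere F is.

F(p, q, r, s) = NOT ((((NOT p AND NOT q) AND NOT r) AND NOT s) OR (((NOT p AND NOT q) AND NOT r) AND s))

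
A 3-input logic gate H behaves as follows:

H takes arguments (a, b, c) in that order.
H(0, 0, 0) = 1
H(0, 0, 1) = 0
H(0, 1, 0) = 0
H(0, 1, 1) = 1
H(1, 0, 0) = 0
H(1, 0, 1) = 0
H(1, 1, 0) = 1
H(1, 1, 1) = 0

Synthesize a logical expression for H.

H(a, b, c) = (((~a & ~b) & ~c) | ((~a & b) & c)) | ((a & b) & ~c)

Collect the rows where H=1 — (0,0,0), (0,1,1), (1,1,0) — and write one minterm per row: ¬a·¬b·¬c, ¬a·b·c, a·b·¬c. Their union (logical OR) reproduces the table exactly.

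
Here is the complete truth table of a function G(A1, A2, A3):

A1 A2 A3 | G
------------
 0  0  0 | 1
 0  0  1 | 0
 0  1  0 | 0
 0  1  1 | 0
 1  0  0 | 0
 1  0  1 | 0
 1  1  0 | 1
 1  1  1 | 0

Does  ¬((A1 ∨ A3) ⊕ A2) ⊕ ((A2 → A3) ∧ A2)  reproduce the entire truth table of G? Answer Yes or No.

Yes

Test each input against both G and the formula:
  A1=0, A2=0, A3=0: formula gives 1, G = 1 ✓
  A1=0, A2=0, A3=1: formula gives 0, G = 0 ✓
  A1=0, A2=1, A3=0: formula gives 0, G = 0 ✓
  A1=0, A2=1, A3=1: formula gives 0, G = 0 ✓
  A1=1, A2=0, A3=0: formula gives 0, G = 0 ✓
  …and likewise for the remaining 3 rows.
No disagreement on any input; they are logically equivalent.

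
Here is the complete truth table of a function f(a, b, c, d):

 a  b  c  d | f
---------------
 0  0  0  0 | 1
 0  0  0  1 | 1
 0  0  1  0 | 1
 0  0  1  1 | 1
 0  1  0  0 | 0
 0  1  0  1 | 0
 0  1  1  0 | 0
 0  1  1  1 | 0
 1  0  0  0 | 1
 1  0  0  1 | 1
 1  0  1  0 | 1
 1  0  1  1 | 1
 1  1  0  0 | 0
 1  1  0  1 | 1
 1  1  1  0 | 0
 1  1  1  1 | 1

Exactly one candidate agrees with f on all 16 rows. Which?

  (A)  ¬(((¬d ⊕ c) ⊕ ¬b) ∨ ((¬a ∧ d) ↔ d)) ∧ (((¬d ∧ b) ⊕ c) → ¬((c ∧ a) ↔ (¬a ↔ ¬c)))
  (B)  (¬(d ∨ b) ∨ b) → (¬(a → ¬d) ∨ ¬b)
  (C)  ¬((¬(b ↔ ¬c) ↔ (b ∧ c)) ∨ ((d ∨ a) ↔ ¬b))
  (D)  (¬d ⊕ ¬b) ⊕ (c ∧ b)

B

(A) disagrees with f on (0,0,0,0) (formula → 0, table → 1); rule it out.
(C) disagrees with f on (0,0,0,1) (formula → 0, table → 1); rule it out.
(D) disagrees with f on (0,0,0,0) (formula → 0, table → 1); rule it out.
(B) is the remaining candidate, and it agrees with f on all 16 inputs.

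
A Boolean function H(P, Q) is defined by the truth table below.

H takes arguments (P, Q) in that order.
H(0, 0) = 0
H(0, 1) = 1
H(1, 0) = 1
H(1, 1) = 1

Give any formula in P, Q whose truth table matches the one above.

The output is 1 whenever at least one input is 1 — the OR of all inputs.

H(P, Q) = P ∨ Q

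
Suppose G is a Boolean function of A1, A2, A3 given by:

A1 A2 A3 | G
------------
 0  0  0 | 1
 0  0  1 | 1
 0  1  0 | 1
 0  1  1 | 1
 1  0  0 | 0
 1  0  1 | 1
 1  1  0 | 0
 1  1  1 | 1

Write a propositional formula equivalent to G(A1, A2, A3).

The 0-rows are (1,0,0), (1,1,0). Take each as a conjunction (A1·¬A2·¬A3, A1·A2·¬A3), form their disjunction, and complement — that gives a formula that is 1 everywhere G is.

G(A1, A2, A3) = (((A1 · A2') · A3') + ((A1 · A2) · A3'))'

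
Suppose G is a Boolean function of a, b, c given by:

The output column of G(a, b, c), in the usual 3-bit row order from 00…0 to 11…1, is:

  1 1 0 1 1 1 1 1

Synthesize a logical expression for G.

G(a, b, c) = ~((~a & b) & ~c)

G is 0 on exactly one input, (0,1,0), whose minterm is ¬a·b·¬c. So G is the negation of that single conjunction.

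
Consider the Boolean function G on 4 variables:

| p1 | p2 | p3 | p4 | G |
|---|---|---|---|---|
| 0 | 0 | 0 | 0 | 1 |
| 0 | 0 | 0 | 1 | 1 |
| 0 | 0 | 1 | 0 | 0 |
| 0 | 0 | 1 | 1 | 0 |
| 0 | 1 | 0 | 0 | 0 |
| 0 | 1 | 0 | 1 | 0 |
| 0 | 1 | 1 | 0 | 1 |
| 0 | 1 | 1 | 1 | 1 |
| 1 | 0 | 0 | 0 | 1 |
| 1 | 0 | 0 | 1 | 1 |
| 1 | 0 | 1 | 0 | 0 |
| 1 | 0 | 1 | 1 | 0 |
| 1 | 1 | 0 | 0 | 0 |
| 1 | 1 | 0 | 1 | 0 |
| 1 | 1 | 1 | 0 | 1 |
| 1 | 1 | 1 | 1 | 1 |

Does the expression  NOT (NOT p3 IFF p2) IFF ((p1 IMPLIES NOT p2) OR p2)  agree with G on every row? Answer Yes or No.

Yes

Check the formula against G row by row:
  p1=0, p2=0, p3=0, p4=0: formula gives 1, G = 1 ✓
  p1=0, p2=0, p3=0, p4=1: formula gives 1, G = 1 ✓
  p1=0, p2=0, p3=1, p4=0: formula gives 0, G = 0 ✓
  p1=0, p2=0, p3=1, p4=1: formula gives 0, G = 0 ✓
  …and likewise for the remaining 12 rows.
All 16 rows match — the expression computes G exactly.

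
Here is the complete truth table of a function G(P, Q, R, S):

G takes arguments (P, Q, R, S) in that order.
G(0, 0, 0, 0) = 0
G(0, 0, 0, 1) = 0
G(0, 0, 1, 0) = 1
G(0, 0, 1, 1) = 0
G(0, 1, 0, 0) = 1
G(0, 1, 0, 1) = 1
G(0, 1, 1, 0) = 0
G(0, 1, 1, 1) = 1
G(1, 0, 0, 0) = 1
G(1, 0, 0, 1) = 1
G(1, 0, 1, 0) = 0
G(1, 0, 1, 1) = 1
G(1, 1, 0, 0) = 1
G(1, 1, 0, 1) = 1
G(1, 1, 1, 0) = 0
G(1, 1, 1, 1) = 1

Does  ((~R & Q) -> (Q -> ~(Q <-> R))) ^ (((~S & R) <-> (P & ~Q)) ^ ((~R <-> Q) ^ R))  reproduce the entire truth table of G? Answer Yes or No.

Yes

Check the formula against G row by row:
  P=0, Q=0, R=0, S=0: formula gives 0, G = 0 ✓
  P=0, Q=0, R=0, S=1: formula gives 0, G = 0 ✓
  P=0, Q=0, R=1, S=0: formula gives 1, G = 1 ✓
  P=0, Q=0, R=1, S=1: formula gives 0, G = 0 ✓
  …and likewise for the remaining 12 rows.
All 16 rows match — the expression computes G exactly.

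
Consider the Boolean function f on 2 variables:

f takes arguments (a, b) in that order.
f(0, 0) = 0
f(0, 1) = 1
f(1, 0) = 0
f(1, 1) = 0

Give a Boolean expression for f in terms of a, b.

f(a, b) = a' · b

1 only at (0,1): NOT a AND b.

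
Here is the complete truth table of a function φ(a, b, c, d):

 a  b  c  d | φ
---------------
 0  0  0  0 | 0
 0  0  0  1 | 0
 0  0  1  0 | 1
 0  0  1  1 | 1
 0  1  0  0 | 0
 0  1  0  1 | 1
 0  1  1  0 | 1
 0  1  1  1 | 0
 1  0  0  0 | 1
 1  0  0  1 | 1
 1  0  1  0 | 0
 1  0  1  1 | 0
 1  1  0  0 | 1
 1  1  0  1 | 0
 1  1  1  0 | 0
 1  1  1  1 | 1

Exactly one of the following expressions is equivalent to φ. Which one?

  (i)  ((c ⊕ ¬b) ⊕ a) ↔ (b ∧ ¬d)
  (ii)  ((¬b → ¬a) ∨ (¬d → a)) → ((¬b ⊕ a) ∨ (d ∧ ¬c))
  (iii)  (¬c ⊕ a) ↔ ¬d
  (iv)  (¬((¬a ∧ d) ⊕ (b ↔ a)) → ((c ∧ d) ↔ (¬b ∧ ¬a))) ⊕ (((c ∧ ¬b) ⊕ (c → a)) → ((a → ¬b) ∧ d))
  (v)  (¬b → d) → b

(ii): at (0,0,0,0) it gives 1, but φ = 0 — eliminated.
(iii): at (0,0,0,0) it gives 1, but φ = 0 — eliminated.
(iv): at (0,0,0,0) it gives 1, but φ = 0 — eliminated.
(v): at (0,0,0,0) it gives 1, but φ = 0 — eliminated.
Only (i) survives; checking it on all 16 rows confirms it matches φ.

i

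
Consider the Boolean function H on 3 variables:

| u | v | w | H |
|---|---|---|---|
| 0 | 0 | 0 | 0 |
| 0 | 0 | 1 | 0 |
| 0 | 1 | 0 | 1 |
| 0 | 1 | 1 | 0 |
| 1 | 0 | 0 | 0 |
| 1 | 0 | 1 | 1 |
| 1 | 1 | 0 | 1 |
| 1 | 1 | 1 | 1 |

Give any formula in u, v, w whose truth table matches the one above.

H(u, v, w) = ((((¬u ∧ v) ∧ ¬w) ∨ ((u ∧ ¬v) ∧ w)) ∨ ((u ∧ v) ∧ ¬w)) ∨ ((u ∧ v) ∧ w)

H=1 on 4 inputs: (0,1,0), (1,0,1), (1,1,0), (1,1,1). Reading each as a conjunction of literals (¬u·v·¬w, u·¬v·w, u·v·¬w, u·v·w) and taking the OR gives the canonical DNF.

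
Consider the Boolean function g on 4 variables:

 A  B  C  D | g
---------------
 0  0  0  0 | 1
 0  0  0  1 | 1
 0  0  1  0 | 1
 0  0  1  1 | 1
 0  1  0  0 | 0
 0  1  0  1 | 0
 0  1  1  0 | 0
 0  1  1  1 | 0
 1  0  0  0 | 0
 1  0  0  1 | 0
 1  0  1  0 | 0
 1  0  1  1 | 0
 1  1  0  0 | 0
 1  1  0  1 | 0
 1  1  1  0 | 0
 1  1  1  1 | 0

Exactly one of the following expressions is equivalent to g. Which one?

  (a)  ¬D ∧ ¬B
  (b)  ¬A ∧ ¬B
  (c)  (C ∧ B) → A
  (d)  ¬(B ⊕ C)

(a) disagrees with g on (0,0,0,1) (formula → 0, table → 1); rule it out.
(c) disagrees with g on (0,1,0,0) (formula → 1, table → 0); rule it out.
(d) disagrees with g on (0,0,1,0) (formula → 0, table → 1); rule it out.
Only (b) survives; checking it on all 16 rows confirms it matches g.

b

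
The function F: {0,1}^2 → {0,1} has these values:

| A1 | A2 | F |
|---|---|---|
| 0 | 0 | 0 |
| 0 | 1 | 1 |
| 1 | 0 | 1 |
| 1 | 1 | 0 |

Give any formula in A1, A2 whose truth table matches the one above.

The output is 1 exactly when an odd number of inputs are 1 — the 2-way XOR (parity).

F(A1, A2) = A1 XOR A2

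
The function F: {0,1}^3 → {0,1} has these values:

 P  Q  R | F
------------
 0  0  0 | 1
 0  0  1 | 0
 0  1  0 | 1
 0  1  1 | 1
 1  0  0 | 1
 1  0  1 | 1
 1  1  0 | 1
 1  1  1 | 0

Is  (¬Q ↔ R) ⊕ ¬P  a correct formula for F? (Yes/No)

Test each input against both F and the formula:
  P=0, Q=0, R=0: formula gives 1, F = 1 ✓
  P=0, Q=0, R=1: formula gives 0, F = 0 ✓
  P=0, Q=1, R=0: formula gives 0, but F = 1 ✗
A single disagreement suffices: at (0,1,0) they differ, so the formula does not compute F.

No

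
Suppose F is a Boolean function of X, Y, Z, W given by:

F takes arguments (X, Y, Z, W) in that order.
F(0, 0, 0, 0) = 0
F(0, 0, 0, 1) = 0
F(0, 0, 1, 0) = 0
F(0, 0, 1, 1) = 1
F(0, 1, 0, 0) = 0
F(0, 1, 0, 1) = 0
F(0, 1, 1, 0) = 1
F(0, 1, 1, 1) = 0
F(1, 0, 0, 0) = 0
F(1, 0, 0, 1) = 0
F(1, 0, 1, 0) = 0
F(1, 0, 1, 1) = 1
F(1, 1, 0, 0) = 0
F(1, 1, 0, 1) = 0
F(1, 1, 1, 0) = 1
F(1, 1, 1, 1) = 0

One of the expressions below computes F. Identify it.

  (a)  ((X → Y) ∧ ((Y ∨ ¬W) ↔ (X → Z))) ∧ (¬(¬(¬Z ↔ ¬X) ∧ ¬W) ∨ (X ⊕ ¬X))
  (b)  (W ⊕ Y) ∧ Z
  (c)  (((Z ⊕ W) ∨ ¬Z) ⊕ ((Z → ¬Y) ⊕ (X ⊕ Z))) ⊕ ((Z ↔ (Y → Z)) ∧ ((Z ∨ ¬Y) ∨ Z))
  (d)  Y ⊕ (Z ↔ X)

b

(a): at (0,0,0,0) it gives 1, but F = 0 — eliminated.
(c): at (1,0,0,0) it gives 1, but F = 0 — eliminated.
(d): at (0,0,0,0) it gives 1, but F = 0 — eliminated.
Only (b) survives; checking it on all 16 rows confirms it matches F.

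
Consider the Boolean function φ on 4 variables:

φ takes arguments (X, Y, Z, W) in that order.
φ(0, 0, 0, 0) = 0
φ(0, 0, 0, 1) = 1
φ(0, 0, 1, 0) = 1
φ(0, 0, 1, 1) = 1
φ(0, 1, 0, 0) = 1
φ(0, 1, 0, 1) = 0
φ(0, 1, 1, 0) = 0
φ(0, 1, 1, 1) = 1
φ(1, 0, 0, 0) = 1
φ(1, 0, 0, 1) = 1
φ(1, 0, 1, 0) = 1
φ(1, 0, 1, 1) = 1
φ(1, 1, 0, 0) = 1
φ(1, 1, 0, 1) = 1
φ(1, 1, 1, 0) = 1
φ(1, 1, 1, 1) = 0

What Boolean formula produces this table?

φ is 0 on only 4 rows — (0,0,0,0), (0,1,0,1), (0,1,1,0), (1,1,1,1). Writing each as a minterm (¬X·¬Y·¬Z·¬W, ¬X·Y·¬Z·W, ¬X·Y·Z·¬W, X·Y·Z·W) and OR-ing them characterizes exactly where φ=0, so φ is the negation of that disjunction.

φ(X, Y, Z, W) = ¬((((((¬X ∧ ¬Y) ∧ ¬Z) ∧ ¬W) ∨ (((¬X ∧ Y) ∧ ¬Z) ∧ W)) ∨ (((¬X ∧ Y) ∧ Z) ∧ ¬W)) ∨ (((X ∧ Y) ∧ Z) ∧ W))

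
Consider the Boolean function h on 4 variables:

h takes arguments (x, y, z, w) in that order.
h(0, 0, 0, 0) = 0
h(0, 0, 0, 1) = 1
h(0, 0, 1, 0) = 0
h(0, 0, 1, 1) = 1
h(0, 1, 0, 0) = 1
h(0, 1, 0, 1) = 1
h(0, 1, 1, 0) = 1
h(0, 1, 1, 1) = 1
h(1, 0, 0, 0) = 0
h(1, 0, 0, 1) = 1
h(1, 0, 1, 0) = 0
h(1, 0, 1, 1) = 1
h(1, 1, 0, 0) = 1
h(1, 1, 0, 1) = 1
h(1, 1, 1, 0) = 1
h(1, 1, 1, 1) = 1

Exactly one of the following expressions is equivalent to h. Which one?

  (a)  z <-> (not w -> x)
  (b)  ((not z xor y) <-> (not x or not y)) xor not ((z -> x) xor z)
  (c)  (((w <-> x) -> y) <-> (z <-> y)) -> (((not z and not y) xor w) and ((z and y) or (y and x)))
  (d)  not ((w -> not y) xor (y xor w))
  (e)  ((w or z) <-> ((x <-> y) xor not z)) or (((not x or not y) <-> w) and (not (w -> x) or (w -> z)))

d

(a) fails at (0,0,0,0): the formula yields 1, h is 0.
(b) fails at (0,0,0,0): the formula yields 1, h is 0.
(c) fails at (0,0,0,0): the formula yields 1, h is 0.
(e) fails at (0,0,0,0): the formula yields 1, h is 0.
That leaves (d). Evaluating it on every row reproduces the table of h exactly.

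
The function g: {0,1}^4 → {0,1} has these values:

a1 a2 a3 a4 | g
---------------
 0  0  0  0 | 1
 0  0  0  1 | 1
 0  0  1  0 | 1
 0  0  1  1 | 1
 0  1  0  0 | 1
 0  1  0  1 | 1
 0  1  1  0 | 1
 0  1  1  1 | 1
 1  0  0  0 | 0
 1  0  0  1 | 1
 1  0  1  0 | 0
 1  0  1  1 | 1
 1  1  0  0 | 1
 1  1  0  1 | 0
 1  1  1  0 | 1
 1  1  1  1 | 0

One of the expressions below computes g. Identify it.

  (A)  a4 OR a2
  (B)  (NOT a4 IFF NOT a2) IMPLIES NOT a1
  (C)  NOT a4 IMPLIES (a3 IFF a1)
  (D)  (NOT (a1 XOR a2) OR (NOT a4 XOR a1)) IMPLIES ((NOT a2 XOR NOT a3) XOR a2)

(A): at (0,0,0,0) it gives 0, but g = 1 — eliminated.
(C): at (0,0,1,0) it gives 0, but g = 1 — eliminated.
(D): at (0,0,0,0) it gives 0, but g = 1 — eliminated.
Only (B) survives; checking it on all 16 rows confirms it matches g.

B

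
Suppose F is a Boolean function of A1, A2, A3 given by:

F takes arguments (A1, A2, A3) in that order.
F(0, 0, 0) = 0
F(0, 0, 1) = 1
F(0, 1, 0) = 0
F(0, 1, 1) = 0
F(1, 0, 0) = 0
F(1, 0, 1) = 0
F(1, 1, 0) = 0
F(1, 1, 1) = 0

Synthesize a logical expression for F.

F(A1, A2, A3) = (A1' · A2') · A3

F is 1 on exactly one input, (0,0,1), whose minterm is ¬A1·¬A2·A3. So F is just that conjunction.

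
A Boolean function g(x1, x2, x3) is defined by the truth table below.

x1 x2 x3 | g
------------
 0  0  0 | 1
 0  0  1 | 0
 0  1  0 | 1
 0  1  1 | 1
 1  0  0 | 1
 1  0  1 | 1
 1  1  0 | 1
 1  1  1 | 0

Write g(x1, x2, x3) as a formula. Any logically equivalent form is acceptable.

The 0-rows are (0,0,1), (1,1,1). Take each as a conjunction (¬x1·¬x2·x3, x1·x2·x3), form their disjunction, and complement — that gives a formula that is 1 everywhere g is.

g(x1, x2, x3) = ¬(((¬x1 ∧ ¬x2) ∧ x3) ∨ ((x1 ∧ x2) ∧ x3))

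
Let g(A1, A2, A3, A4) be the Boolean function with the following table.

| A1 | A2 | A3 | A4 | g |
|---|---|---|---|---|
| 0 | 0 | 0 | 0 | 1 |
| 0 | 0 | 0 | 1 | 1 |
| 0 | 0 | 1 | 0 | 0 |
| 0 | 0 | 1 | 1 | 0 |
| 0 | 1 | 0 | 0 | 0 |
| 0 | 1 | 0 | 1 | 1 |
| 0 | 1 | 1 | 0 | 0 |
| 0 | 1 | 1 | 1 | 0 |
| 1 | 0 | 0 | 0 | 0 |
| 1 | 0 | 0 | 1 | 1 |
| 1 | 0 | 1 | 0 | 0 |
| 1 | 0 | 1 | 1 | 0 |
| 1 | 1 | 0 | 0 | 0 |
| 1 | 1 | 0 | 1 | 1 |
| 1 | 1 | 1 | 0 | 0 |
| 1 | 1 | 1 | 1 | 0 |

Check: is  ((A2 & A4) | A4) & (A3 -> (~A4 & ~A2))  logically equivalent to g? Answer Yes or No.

No

Check the formula against g row by row:
  A1=0, A2=0, A3=0, A4=0: formula gives 0, but g = 1 ✗
Row (0,0,0,0) is a counterexample, so the formula is not equivalent to g.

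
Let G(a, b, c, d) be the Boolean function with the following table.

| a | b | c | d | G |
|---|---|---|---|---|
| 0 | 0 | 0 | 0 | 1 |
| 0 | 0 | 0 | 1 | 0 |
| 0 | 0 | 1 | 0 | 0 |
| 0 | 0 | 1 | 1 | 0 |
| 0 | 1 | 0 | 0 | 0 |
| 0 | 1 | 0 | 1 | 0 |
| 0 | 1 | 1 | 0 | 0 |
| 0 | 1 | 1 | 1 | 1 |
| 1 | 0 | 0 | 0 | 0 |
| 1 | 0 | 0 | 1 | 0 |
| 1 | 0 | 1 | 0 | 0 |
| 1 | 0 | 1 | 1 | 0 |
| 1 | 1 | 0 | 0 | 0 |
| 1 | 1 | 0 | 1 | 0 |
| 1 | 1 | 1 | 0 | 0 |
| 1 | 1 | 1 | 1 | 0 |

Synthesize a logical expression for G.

G(a, b, c, d) = (((NOT a AND NOT b) AND NOT c) AND NOT d) OR (((NOT a AND b) AND c) AND d)

G=1 on 2 inputs: (0,0,0,0), (0,1,1,1). Reading each as a conjunction of literals (¬a·¬b·¬c·¬d, ¬a·b·c·d) and taking the OR gives the canonical DNF.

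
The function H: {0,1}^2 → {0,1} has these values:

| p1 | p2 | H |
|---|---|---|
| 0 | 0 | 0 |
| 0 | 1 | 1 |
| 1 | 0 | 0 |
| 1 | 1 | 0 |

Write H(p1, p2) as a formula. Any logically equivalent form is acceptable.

H(p1, p2) = not p1 and p2

1 only at (0,1): NOT p1 AND p2.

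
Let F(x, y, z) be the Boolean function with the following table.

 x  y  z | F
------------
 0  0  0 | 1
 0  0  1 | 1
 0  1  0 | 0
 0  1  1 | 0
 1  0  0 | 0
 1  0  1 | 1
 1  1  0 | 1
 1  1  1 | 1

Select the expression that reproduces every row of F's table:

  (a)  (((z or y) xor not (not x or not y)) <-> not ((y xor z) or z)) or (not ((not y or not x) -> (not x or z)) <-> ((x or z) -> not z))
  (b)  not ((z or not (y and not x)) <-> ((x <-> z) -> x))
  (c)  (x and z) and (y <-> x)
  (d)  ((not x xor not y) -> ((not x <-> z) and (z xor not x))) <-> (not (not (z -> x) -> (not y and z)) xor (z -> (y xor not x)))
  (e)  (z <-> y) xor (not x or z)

(a) fails at (0,0,0): the formula yields 0, F is 1.
(b) fails at (0,0,1): the formula yields 0, F is 1.
(c) fails at (0,0,0): the formula yields 0, F is 1.
(e) fails at (0,0,0): the formula yields 0, F is 1.
Only (d) survives; checking it on all 8 rows confirms it matches F.

d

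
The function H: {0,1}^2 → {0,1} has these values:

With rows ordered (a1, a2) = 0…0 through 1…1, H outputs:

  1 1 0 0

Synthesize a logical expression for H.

The output is the negation of a1.

H(a1, a2) = ~a1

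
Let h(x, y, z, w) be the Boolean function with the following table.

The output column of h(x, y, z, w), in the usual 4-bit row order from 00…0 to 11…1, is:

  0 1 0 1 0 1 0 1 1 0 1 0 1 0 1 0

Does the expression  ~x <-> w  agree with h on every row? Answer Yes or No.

Test each input against both h and the formula:
  x=0, y=0, z=0, w=0: formula gives 0, h = 0 ✓
  x=0, y=0, z=0, w=1: formula gives 1, h = 1 ✓
  x=0, y=0, z=1, w=0: formula gives 0, h = 0 ✓
  x=0, y=0, z=1, w=1: formula gives 1, h = 1 ✓
  …and likewise for the remaining 12 rows.
No disagreement on any input; they are logically equivalent.

Yes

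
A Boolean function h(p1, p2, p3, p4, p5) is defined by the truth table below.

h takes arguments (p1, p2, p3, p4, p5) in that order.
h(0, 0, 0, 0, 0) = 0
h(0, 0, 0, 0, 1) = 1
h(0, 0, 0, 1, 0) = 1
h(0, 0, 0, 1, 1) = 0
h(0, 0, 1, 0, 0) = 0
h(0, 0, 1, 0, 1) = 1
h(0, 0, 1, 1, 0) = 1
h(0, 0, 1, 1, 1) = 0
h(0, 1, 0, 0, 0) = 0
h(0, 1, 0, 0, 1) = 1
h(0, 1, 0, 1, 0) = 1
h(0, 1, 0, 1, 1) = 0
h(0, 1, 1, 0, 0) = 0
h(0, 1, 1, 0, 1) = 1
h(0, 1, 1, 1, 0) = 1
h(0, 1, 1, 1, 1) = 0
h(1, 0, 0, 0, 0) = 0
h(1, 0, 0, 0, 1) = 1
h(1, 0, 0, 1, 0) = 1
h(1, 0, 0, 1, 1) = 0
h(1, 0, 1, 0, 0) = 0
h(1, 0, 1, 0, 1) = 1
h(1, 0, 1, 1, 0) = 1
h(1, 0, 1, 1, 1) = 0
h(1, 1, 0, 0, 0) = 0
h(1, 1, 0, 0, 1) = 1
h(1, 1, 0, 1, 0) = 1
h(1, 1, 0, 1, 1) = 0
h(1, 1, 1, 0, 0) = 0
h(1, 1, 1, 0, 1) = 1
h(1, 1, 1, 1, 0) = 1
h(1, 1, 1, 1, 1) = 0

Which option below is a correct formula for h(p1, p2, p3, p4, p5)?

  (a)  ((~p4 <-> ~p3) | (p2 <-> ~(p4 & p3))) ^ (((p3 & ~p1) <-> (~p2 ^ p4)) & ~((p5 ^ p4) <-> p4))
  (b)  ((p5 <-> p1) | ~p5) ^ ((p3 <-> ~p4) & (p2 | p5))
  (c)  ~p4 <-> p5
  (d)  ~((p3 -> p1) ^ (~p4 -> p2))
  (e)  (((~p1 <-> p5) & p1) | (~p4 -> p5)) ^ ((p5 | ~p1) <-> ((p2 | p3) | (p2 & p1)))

(a): at (0,0,0,0,0) it gives 1, but h = 0 — eliminated.
(b): at (0,0,0,0,0) it gives 1, but h = 0 — eliminated.
(d): at (0,0,0,0,1) it gives 0, but h = 1 — eliminated.
(e): at (0,0,0,1,1) it gives 1, but h = 0 — eliminated.
(c) is the remaining candidate, and it agrees with h on all 32 inputs.

c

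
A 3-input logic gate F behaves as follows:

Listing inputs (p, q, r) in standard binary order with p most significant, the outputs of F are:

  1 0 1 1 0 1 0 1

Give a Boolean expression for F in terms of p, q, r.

F(p, q, r) = ¬((((¬p ∧ ¬q) ∧ r) ∨ ((p ∧ ¬q) ∧ ¬r)) ∨ ((p ∧ q) ∧ ¬r))

The 0-rows are (0,0,1), (1,0,0), (1,1,0). Take each as a conjunction (¬p·¬q·r, p·¬q·¬r, p·q·¬r), form their disjunction, and complement — that gives a formula that is 1 everywhere F is.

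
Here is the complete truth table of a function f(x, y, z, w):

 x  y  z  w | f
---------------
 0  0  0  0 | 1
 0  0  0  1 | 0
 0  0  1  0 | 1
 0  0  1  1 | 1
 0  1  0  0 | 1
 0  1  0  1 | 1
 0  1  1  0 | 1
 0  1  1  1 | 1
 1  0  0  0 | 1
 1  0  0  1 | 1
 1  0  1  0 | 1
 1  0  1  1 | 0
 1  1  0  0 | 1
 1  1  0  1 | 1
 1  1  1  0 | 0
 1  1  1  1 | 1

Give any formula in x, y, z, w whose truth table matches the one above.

f(x, y, z, w) = NOT (((((NOT x AND NOT y) AND NOT z) AND w) OR (((x AND NOT y) AND z) AND w)) OR (((x AND y) AND z) AND NOT w))

The 0-rows are (0,0,0,1), (1,0,1,1), (1,1,1,0). Take each as a conjunction (¬x·¬y·¬z·w, x·¬y·z·w, x·y·z·¬w), form their disjunction, and complement — that gives a formula that is 1 everywhere f is.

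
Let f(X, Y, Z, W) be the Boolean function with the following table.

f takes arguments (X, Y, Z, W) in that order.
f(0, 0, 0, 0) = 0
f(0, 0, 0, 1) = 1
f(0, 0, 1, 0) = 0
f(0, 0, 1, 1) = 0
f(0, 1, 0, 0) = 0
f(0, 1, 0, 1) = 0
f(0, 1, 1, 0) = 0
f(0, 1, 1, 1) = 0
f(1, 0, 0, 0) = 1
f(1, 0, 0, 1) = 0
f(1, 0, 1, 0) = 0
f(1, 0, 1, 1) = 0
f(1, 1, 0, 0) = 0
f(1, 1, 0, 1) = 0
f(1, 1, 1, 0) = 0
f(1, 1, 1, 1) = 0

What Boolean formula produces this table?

f(X, Y, Z, W) = (((¬X ∧ ¬Y) ∧ ¬Z) ∧ W) ∨ (((X ∧ ¬Y) ∧ ¬Z) ∧ ¬W)

f=1 on 2 inputs: (0,0,0,1), (1,0,0,0). Reading each as a conjunction of literals (¬X·¬Y·¬Z·W, X·¬Y·¬Z·¬W) and taking the OR gives the canonical DNF.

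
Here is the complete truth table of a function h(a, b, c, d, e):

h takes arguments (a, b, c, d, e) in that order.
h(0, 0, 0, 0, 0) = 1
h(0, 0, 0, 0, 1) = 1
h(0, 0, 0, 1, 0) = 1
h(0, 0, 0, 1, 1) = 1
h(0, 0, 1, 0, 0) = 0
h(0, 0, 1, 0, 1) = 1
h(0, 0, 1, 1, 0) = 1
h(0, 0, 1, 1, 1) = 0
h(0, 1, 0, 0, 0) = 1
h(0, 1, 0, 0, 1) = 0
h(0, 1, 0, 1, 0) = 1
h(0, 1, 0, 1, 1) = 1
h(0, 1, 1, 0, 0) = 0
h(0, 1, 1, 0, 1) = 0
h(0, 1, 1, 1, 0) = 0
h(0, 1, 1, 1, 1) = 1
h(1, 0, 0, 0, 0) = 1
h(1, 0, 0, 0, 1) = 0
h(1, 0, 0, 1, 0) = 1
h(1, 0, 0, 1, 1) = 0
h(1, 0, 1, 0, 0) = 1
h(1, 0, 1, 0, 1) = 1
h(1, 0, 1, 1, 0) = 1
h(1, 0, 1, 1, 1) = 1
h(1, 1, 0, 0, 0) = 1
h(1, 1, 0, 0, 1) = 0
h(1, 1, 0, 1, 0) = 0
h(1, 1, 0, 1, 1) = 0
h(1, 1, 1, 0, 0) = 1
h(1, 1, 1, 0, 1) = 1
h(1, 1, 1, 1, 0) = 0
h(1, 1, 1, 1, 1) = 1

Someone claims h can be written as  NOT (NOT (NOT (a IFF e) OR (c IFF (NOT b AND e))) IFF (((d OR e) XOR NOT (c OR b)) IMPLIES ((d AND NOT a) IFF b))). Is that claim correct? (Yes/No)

Yes

Test each input against both h and the formula:
  a=0, b=0, c=0, d=0, e=0: formula gives 1, h = 1 ✓
  a=0, b=0, c=0, d=0, e=1: formula gives 1, h = 1 ✓
  a=0, b=0, c=0, d=1, e=0: formula gives 1, h = 1 ✓
  a=0, b=0, c=0, d=1, e=1: formula gives 1, h = 1 ✓
  …and likewise for the remaining 28 rows.
All 32 rows match — the expression computes h exactly.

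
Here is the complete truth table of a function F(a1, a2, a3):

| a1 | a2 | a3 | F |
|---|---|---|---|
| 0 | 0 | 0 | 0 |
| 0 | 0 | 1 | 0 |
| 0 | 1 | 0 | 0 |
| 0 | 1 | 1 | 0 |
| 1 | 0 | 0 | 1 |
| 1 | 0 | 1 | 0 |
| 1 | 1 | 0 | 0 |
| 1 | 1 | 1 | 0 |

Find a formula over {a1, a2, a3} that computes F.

F(a1, a2, a3) = (a1 & ~a2) & ~a3

F is 1 on exactly one input, (1,0,0), whose minterm is a1·¬a2·¬a3. So F is just that conjunction.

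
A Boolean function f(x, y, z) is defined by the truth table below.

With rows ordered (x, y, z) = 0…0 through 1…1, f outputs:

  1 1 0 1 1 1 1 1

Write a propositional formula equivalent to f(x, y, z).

f(x, y, z) = ((x' · y) · z')'

f is 0 on exactly one input, (0,1,0), whose minterm is ¬x·y·¬z. So f is the negation of that single conjunction.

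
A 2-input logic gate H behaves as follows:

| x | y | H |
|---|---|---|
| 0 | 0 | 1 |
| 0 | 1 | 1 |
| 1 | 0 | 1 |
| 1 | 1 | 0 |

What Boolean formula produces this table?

The output is 0 only when every input is 1 — NAND of all inputs.

H(x, y) = (x · y)'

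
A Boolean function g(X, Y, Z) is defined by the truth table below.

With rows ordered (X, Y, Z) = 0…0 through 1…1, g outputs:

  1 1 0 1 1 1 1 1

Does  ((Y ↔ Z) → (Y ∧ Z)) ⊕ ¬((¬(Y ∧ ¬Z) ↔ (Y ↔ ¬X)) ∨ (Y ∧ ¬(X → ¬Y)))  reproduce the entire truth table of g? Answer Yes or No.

Test each input against both g and the formula:
  X=0, Y=0, Z=0: formula gives 1, g = 1 ✓
  X=0, Y=0, Z=1: formula gives 0, but g = 1 ✗
A single disagreement suffices: at (0,0,1) they differ, so the formula does not compute g.

No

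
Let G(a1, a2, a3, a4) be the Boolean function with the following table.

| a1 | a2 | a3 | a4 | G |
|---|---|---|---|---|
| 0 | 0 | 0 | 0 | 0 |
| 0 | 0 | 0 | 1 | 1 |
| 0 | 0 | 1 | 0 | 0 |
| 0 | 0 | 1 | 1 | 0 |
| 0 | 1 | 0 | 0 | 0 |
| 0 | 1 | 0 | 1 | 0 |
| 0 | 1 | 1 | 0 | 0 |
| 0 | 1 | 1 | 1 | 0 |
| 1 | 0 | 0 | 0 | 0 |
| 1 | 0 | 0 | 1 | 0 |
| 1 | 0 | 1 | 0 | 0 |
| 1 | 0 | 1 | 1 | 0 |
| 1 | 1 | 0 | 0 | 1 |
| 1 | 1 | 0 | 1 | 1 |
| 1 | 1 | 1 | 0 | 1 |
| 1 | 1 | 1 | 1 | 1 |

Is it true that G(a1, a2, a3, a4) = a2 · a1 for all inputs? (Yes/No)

Test each input against both G and the formula:
  a1=0, a2=0, a3=0, a4=0: formula gives 0, G = 0 ✓
  a1=0, a2=0, a3=0, a4=1: formula gives 0, but G = 1 ✗
Row (0,0,0,1) is a counterexample, so the formula is not equivalent to G.

No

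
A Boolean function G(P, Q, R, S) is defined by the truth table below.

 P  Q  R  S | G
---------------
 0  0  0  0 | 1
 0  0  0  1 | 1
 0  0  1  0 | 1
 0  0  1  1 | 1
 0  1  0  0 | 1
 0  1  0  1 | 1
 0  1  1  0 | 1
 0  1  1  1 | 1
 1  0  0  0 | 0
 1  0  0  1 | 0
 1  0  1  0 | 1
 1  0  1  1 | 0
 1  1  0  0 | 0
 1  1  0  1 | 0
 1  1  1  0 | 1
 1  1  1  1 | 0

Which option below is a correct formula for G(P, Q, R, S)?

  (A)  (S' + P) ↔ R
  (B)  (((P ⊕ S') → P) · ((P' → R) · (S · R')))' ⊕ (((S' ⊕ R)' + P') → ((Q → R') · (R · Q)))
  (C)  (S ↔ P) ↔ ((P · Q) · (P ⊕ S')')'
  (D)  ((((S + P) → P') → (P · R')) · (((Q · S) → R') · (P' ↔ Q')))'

(A) fails at (0,0,0,0): the formula yields 0, G is 1.
(C) fails at (0,0,0,1): the formula yields 0, G is 1.
(D) fails at (1,0,0,0): the formula yields 1, G is 0.
Only (B) survives; checking it on all 16 rows confirms it matches G.

B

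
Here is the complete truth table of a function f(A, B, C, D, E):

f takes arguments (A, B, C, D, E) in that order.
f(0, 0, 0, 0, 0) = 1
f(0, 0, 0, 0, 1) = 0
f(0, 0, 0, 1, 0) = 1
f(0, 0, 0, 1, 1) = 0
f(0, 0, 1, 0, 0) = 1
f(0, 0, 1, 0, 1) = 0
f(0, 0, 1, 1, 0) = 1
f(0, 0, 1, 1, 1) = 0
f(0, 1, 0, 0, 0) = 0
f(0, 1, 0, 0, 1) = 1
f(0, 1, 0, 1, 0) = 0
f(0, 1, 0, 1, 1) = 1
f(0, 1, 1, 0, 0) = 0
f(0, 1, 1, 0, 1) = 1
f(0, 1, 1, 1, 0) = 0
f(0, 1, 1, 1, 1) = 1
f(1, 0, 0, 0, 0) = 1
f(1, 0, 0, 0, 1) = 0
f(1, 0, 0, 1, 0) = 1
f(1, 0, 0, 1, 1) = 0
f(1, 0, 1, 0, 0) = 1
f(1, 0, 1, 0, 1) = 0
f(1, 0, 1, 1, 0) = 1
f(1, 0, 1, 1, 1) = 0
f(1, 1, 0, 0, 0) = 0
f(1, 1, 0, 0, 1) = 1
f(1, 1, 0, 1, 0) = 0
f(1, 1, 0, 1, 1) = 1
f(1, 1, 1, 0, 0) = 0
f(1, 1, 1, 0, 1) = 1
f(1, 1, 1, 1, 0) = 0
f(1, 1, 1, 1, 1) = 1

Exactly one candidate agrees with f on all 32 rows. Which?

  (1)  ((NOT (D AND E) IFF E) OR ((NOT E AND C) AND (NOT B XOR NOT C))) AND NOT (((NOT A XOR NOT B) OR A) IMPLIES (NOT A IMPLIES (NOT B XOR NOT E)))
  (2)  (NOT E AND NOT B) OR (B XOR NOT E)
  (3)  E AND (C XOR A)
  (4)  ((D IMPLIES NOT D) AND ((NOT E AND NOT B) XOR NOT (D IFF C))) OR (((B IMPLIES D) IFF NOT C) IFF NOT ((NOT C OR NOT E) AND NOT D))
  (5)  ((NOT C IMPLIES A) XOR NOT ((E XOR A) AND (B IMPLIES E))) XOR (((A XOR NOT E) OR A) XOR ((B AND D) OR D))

2

(1) fails at (0,0,0,0,0): the formula yields 0, f is 1.
(3) fails at (0,0,0,0,0): the formula yields 0, f is 1.
(4) fails at (0,0,0,1,1): the formula yields 1, f is 0.
(5) fails at (0,0,0,0,0): the formula yields 0, f is 1.
Only (2) survives; checking it on all 32 rows confirms it matches f.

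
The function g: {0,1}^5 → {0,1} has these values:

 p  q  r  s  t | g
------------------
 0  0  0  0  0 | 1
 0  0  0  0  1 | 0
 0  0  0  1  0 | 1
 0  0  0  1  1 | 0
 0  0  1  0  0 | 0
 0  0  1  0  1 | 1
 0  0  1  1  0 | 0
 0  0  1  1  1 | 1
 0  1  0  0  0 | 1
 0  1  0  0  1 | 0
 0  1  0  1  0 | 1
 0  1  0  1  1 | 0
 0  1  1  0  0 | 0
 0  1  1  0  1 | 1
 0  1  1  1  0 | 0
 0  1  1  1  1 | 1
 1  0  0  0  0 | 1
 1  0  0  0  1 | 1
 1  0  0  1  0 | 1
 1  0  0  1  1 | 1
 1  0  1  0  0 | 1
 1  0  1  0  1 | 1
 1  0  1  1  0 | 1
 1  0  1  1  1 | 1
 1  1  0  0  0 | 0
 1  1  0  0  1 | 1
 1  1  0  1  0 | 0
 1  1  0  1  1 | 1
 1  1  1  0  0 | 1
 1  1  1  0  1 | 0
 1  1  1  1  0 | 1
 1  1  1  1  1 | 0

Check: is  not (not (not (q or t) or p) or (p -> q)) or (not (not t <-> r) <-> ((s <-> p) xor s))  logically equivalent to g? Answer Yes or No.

Yes

Evaluate not (not (not (q or t) or p) or (p -> q)) or (not (not t <-> r) <-> ((s <-> p) xor s)) on each row and compare to g:
  p=0, q=0, r=0, s=0, t=0: formula gives 1, g = 1 ✓
  p=0, q=0, r=0, s=0, t=1: formula gives 0, g = 0 ✓
  p=0, q=0, r=0, s=1, t=0: formula gives 1, g = 1 ✓
  p=0, q=0, r=0, s=1, t=1: formula gives 0, g = 0 ✓
  …and likewise for the remaining 28 rows.
All 32 rows match — the expression computes g exactly.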